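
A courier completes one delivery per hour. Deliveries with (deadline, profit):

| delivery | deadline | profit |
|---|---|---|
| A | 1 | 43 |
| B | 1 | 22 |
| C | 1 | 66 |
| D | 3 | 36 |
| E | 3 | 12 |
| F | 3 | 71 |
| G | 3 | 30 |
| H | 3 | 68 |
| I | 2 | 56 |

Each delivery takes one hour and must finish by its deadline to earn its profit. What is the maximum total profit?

By profit: F(d3,71), H(d3,68), C(d1,66), I(d2,56), A(d1,43), D(d3,36), G(d3,30), B(d1,22), E(d3,12)
F→slot 3; H→slot 2; C→slot 1; I skipped; A skipped; D skipped; G skipped; B skipped; E skipped.
Profit = 66 + 68 + 71 = 205

205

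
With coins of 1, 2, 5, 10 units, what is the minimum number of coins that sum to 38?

6

Greedy: take as many of the largest coin as possible, then repeat with the remainder.
38 = 3×10 + 1×5 + 1×2 + 1×1
Total coins = 3 + 1 + 1 + 1 = 6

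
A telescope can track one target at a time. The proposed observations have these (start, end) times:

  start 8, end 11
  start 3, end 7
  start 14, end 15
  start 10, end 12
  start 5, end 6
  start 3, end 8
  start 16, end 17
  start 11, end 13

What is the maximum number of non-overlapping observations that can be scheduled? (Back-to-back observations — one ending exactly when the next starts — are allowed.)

By end time: (5,6), (3,7), (3,8), (8,11), (10,12), (11,13), (14,15), (16,17).
Pick (5,6); next start ≥ 6 → (8,11); next start ≥ 11 → (11,13); next start ≥ 13 → (14,15); next start ≥ 15 → (16,17).
Selected 5 observations.

5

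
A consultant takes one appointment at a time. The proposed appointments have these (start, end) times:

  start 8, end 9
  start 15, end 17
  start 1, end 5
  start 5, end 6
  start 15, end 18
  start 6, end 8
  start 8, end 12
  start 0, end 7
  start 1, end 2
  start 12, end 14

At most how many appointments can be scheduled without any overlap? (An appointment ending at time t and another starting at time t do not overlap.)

6

Sort by end time and greedily take each interval whose start is ≥ the last chosen end.
By end time: (1,2), (1,5), (5,6), (0,7), (6,8), (8,9), (8,12), (12,14), (15,17), (15,18).
Pick (1,2); next start ≥ 2 → (5,6); next start ≥ 6 → (6,8); next start ≥ 8 → (8,9); next start ≥ 9 → (12,14); next start ≥ 14 → (15,17).
Selected 6 appointments.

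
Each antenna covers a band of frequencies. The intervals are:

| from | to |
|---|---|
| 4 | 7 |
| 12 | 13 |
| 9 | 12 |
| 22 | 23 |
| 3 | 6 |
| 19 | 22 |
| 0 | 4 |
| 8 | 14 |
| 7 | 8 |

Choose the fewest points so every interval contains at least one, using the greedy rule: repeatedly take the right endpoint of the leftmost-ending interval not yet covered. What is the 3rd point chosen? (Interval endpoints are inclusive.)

12

By right end: [0,4]  [3,6]  [4,7]  [7,8]  [9,12]  [12,13]  [8,14]  [19,22]  [22,23]
[0,4] uncovered → point at 4; [7,8] uncovered → point at 8; [9,12] uncovered → point at 12; [19,22] uncovered → point at 22.
Points: 4, 8, 12, 22 (4 total).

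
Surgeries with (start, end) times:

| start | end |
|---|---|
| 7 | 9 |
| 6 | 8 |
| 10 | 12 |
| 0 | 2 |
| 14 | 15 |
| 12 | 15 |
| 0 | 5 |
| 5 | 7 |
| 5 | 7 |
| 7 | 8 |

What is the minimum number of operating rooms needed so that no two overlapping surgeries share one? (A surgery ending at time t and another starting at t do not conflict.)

Count concurrent intervals with a sweep; the peak is the room count.
Events (time:±→running): 0:+→1 0:+→2 2:-→1 5:-→0 5:+→1 5:+→2 6:+→3 … peak 3.

3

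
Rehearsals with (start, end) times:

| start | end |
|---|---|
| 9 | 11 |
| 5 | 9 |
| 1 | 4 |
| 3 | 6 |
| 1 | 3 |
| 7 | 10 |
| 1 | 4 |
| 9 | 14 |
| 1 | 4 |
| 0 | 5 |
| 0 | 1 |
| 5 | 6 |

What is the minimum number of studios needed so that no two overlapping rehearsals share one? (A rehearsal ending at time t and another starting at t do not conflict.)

The answer is the maximum number of intervals overlapping at any instant.
starts: [0, 0, 1, 1, 1, 1, 3, 5, 5, 7, 9, 9]
ends:   [1, 3, 4, 4, 4, 5, 6, 6, 9, 10, 11, 14]
s0→1 s0→2 e1→1 s1→2 s1→3 s1→4 s1→5  — peak 5.

5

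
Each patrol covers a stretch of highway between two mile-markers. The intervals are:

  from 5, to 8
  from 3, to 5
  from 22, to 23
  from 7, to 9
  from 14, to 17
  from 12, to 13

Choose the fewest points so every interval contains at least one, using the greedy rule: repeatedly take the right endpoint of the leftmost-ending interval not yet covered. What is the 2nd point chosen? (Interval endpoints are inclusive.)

9

Sorted: [3,5] [5,8] [7,9] [12,13] [14,17] [22,23]
{[3,5],[5,8]} hit by 5; {[7,9]} hit by 9; {[12,13]} hit by 13; {[14,17]} hit by 17; {[22,23]} hit by 23.
Points: 5, 9, 13, 17, 23 (5 total).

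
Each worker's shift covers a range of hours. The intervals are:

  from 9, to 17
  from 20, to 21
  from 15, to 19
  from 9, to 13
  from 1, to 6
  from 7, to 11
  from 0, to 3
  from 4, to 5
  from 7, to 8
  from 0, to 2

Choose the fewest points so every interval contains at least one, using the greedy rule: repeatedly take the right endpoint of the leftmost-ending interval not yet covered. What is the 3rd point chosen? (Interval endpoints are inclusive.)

8

Sort by right endpoint; whenever an interval is uncovered, place a point at its right end.
By right end: [0,2]  [0,3]  [4,5]  [1,6]  [7,8]  [7,11]  [9,13]  [9,17]  [15,19]  [20,21]
[0,2] uncovered → point at 2; [4,5] uncovered → point at 5; [7,8] uncovered → point at 8; [9,13] uncovered → point at 13; [15,19] uncovered → point at 19; [20,21] uncovered → point at 21.
Points: 2, 5, 8, 13, 19, 21 (6 total).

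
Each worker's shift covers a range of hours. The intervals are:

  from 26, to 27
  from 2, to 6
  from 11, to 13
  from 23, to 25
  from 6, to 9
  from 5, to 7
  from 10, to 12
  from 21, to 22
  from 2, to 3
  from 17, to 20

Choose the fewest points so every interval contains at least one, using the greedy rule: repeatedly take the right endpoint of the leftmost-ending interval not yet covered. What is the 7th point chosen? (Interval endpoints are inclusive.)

Sort by right endpoint; whenever an interval is uncovered, place a point at its right end.
Sorted: [2,3] [2,6] [5,7] [6,9] [10,12] [11,13] [17,20] [21,22] [23,25] [26,27]
{[2,3],[2,6]} hit by 3; {[5,7],[6,9]} hit by 7; {[10,12],[11,13]} hit by 12; {[17,20]} hit by 20; {[21,22]} hit by 22; {[23,25]} hit by 25; {[26,27]} hit by 27.
Points: 3, 7, 12, 20, 22, 25, 27 (7 total).

27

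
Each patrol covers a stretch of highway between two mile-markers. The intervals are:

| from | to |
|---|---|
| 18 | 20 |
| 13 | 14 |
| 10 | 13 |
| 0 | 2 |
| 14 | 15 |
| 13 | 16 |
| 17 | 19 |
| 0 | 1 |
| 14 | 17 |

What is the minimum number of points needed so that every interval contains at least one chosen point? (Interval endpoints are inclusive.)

4

Process intervals by earliest right end; each time one isn't hit yet, stab at its right endpoint.
By right end: [0,1]  [0,2]  [10,13]  [13,14]  [14,15]  [13,16]  [14,17]  [17,19]  [18,20]
[0,1] uncovered → point at 1; [10,13] uncovered → point at 13; [14,15] uncovered → point at 15; [17,19] uncovered → point at 19.
Points: 1, 13, 15, 19 (4 total).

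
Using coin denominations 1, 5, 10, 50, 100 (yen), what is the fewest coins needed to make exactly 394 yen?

12

Greedy: take as many of the largest coin as possible, then repeat with the remainder.
394 = 3×100 + 1×50 + 4×10 + 4×1
Total coins = 3 + 1 + 4 + 4 = 12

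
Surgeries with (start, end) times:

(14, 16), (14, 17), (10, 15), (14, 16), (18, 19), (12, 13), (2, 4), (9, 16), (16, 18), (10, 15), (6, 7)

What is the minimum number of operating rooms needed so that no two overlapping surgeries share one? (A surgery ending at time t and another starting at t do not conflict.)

Events (time:±→running): 2:+→1 4:-→0 6:+→1 7:-→0 9:+→1 10:+→2 10:+→3 12:+→4 13:-→3 14:+→4 14:+→5 14:+→6 … peak 6.

6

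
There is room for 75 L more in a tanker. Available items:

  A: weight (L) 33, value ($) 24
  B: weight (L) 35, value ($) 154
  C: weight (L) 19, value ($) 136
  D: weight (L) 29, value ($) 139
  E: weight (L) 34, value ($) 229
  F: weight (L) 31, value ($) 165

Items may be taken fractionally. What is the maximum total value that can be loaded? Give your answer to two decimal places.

Ratios (sorted): C 7.16, E 6.74, F 5.32, D 4.79, B 4.40, A 0.73
take C (19 @ 136); take E (34 @ 229); take 22/31 of F → 117.10. Capacity used 75/75.
Total value = 482.10

482.10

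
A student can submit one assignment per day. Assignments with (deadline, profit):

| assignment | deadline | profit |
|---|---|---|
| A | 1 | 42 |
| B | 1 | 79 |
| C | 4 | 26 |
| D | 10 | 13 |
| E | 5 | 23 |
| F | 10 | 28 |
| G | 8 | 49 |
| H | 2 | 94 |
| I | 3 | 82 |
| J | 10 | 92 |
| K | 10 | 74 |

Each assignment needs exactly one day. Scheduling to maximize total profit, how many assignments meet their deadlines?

10

By profit: H(d2,94), J(d10,92), I(d3,82), B(d1,79), K(d10,74), G(d8,49), A(d1,42), F(d10,28), C(d4,26), E(d5,23), D(d10,13)
H→slot 2; J→slot 10; I→slot 3; B→slot 1; K→slot 9; G→slot 8; A skipped; F→slot 7; C→slot 4; E→slot 5; D→slot 6.
10 of 11 scheduled.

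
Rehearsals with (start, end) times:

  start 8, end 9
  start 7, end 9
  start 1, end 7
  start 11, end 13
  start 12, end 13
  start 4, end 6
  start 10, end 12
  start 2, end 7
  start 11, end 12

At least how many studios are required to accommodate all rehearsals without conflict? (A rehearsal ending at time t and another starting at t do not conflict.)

Count concurrent intervals with a sweep; the peak is the room count.
starts: [1, 2, 4, 7, 8, 10, 11, 11, 12]
ends:   [6, 7, 7, 9, 9, 12, 12, 13, 13]
s1→1 s2→2 s4→3  — peak 3.

3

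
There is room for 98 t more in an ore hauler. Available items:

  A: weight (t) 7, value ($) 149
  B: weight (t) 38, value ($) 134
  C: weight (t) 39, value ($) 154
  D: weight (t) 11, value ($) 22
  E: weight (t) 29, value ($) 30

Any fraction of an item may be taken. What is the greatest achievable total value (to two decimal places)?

Greedy by value/weight ratio, highest first.
Order: A (149/7=21.29) > C (154/39=3.95) > B (134/38=3.53) > D (22/11=2.00) > E (30/29=1.03)
Fill: take A (7 @ 149) → take C (39 @ 154) → take B (38 @ 134) → take D (11 @ 22) → take 3/29 of E → 3.10; 98/98 used.
Total value = 462.10

462.10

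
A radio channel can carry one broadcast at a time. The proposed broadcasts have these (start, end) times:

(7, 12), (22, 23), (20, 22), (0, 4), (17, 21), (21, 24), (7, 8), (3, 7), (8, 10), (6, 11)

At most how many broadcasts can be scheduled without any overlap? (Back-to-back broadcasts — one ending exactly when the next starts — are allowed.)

5

By end time: (0,4), (3,7), (7,8), (8,10), (6,11), (7,12), (17,21), (20,22), (22,23), (21,24).
Pick (0,4); next start ≥ 4 → (7,8); next start ≥ 8 → (8,10); next start ≥ 10 → (17,21); next start ≥ 21 → (22,23).
Selected 5 broadcasts.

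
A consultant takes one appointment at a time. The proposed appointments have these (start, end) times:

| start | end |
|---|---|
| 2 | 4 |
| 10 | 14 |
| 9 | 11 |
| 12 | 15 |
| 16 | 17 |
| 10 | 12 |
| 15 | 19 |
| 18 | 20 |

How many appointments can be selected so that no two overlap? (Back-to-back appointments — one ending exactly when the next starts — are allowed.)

Sort by end time and greedily take each interval whose start is ≥ the last chosen end.
By end time: (2,4), (9,11), (10,12), (10,14), (12,15), (16,17), (15,19), (18,20).
Pick (2,4); next start ≥ 4 → (9,11); next start ≥ 11 → (12,15); next start ≥ 15 → (16,17); next start ≥ 17 → (18,20).
Selected 5 appointments.

5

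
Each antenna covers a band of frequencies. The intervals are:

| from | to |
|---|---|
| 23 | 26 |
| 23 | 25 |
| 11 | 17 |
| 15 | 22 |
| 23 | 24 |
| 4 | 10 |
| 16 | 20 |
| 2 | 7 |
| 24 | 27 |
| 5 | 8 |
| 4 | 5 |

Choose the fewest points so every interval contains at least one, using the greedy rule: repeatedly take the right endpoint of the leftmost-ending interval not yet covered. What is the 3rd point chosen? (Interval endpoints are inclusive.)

24

Process intervals by earliest right end; each time one isn't hit yet, stab at its right endpoint.
By right end: [4,5]  [2,7]  [5,8]  [4,10]  [11,17]  [16,20]  [15,22]  [23,24]  [23,25]  [23,26]  [24,27]
[4,5] uncovered → point at 5; [11,17] uncovered → point at 17; [23,24] uncovered → point at 24.
Points: 5, 17, 24 (3 total).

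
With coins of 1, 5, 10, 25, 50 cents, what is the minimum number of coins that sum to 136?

5

136 − 2×50→36 − 1×25→11 − 1×10→1 − 1×1→0
Total coins = 2 + 1 + 1 + 1 = 5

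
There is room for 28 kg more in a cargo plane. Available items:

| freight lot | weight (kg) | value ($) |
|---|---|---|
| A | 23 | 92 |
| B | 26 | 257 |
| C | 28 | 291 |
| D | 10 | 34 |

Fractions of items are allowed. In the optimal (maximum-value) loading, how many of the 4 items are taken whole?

1

Ratios (sorted): C 10.39, B 9.88, A 4.00, D 3.40
take C (28 @ 291). Capacity used 28/28.
1 item(s) taken whole.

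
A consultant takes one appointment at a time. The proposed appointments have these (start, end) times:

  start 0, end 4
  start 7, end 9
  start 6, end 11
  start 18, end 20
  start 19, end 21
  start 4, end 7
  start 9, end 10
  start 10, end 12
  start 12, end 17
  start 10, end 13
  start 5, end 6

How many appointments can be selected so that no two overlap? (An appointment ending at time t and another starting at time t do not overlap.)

7

Order by finish time; keep every interval that doesn't clash with the previous kept one.
Sorted by end: (0,4)  (5,6)  (4,7)  (7,9)  (9,10)  (6,11)  (10,12)  (10,13)  (12,17)  (18,20)  (19,21)
take (0,4); take (5,6); skip (4,7); take (7,9); take (9,10); take (10,12); take (12,17); take (18,20); skip (19,21).
Selected 7 appointments.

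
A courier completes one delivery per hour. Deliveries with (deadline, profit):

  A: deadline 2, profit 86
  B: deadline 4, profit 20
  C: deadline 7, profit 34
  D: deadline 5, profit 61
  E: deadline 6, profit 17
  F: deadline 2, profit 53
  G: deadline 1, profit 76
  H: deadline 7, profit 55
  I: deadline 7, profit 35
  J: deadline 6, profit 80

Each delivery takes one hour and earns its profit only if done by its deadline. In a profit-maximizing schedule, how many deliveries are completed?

By profit: A(d2,86), J(d6,80), G(d1,76), D(d5,61), H(d7,55), F(d2,53), I(d7,35), C(d7,34), B(d4,20), E(d6,17)
A→slot 2; J→slot 6; G→slot 1; D→slot 5; H→slot 7; F skipped; I→slot 4; C→slot 3; B skipped; E skipped.
7 of 10 scheduled.

7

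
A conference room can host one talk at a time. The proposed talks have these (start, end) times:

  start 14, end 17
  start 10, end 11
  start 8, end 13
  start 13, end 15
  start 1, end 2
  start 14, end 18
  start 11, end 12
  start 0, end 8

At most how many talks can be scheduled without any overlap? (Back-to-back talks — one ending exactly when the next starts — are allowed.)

4

Sort by end time and greedily take each interval whose start is ≥ the last chosen end.
Sorted by end: (1,2)  (0,8)  (10,11)  (11,12)  (8,13)  (13,15)  (14,17)  (14,18)
take (1,2); skip (0,8); take (10,11); take (11,12); skip (8,13); take (13,15); skip (14,17); skip (14,18).
Selected 4 talks.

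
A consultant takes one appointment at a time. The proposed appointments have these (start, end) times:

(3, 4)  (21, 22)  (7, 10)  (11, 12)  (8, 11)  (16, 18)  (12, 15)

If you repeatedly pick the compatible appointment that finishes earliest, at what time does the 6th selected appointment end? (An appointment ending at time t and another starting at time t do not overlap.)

By end time: (3,4), (7,10), (8,11), (11,12), (12,15), (16,18), (21,22).
Pick (3,4); next start ≥ 4 → (7,10); next start ≥ 10 → (11,12); next start ≥ 12 → (12,15); next start ≥ 15 → (16,18); next start ≥ 18 → (21,22).
Selected: (3,4) (7,10) (11,12) (12,15) (16,18) (21,22)

22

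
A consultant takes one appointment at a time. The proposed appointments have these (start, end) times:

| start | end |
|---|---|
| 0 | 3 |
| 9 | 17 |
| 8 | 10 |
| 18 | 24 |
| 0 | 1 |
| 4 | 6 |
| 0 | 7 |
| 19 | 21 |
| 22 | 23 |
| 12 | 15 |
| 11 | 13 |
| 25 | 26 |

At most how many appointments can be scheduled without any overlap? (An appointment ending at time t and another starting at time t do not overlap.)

Sort by end time and greedily take each interval whose start is ≥ the last chosen end.
Sorted by end: (0,1)  (0,3)  (4,6)  (0,7)  (8,10)  (11,13)  (12,15)  (9,17)  (19,21)  (22,23)  (18,24)  (25,26)
take (0,1); skip (0,3); take (4,6); take (8,10); take (11,13); skip (12,15); take (19,21); take (22,23); take (25,26).
Selected 7 appointments.

7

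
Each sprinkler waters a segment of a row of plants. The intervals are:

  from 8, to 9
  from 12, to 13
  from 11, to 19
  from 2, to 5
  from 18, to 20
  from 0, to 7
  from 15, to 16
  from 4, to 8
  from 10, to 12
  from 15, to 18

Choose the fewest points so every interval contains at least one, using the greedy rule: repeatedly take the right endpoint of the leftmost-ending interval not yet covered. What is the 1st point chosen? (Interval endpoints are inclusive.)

5

Sort by right endpoint; whenever an interval is uncovered, place a point at its right end.
By right end: [2,5]  [0,7]  [4,8]  [8,9]  [10,12]  [12,13]  [15,16]  [15,18]  [11,19]  [18,20]
[2,5] uncovered → point at 5; [8,9] uncovered → point at 9; [10,12] uncovered → point at 12; [15,16] uncovered → point at 16; [18,20] uncovered → point at 20.
Points: 5, 9, 12, 16, 20 (5 total).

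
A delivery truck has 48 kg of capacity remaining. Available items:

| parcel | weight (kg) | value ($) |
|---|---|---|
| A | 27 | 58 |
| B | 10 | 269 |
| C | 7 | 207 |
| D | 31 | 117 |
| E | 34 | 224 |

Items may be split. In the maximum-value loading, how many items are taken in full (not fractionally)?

2

Greedy by value/weight ratio, highest first.
Order: C (207/7=29.57) > B (269/10=26.90) > E (224/34=6.59) > D (117/31=3.77) > A (58/27=2.15)
Fill: take C (7 @ 207) → take B (10 @ 269) → take 31/34 of E → 204.24; 48/48 used.
2 item(s) taken whole; one partial (take 31/34 of E).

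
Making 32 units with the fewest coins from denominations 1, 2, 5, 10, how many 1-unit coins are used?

0

Greedy: take as many of the largest coin as possible, then repeat with the remainder.
32 − 3×10→2 − 1×2→0
Count of 1: 0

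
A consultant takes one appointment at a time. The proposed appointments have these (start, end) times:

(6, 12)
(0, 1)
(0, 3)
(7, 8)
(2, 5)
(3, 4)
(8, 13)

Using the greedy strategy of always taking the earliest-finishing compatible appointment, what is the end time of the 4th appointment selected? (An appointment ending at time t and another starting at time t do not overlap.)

13

Greedy by earliest finish: after sorting by end time, pick each interval compatible with the last pick.
Sorted by end: (0,1)  (0,3)  (3,4)  (2,5)  (7,8)  (6,12)  (8,13)
take (0,1); take (3,4); skip (2,5); take (7,8); take (8,13).
Selected: (0,1) (3,4) (7,8) (8,13)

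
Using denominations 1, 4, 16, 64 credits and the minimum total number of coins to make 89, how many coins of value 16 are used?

1

89 − 1×64→25 − 1×16→9 − 2×4→1 − 1×1→0
Count of 16: 1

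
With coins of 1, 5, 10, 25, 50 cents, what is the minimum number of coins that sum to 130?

130 = 2×50 + 1×25 + 1×5
Total coins = 2 + 1 + 1 = 4

4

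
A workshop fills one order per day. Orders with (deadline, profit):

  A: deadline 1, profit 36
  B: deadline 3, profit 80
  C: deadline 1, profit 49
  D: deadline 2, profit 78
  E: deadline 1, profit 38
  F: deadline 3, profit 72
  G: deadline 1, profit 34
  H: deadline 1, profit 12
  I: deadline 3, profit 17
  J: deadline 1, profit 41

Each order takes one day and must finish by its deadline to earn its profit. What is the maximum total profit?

230

Take jobs in profit order; each goes to the latest open slot no later than its deadline.
Profit order: B=80 D=78 F=72 C=49 J=41 E=38 A=36 G=34 I=17 H=12
Assign: B→slot 3, D→slot 2, F→slot 1, C skipped, J skipped, E skipped, A skipped, G skipped, I skipped, H skipped.
Slots: [1:F] [2:D] [3:B]
Profit = 72 + 78 + 80 = 230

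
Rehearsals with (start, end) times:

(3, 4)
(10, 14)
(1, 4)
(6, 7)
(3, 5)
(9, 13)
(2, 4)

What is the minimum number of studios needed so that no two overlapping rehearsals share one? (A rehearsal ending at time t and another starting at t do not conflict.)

Events (time:±→running): 1:+→1 2:+→2 3:+→3 3:+→4 … peak 4.

4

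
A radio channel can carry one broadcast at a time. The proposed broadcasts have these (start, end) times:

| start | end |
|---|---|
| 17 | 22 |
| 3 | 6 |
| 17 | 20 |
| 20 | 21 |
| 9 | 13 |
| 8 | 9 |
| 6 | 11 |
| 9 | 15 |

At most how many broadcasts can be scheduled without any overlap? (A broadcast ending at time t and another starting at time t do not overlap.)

Sorted by end: (3,6)  (8,9)  (6,11)  (9,13)  (9,15)  (17,20)  (20,21)  (17,22)
take (3,6); take (8,9); take (9,13); skip (9,15); take (17,20); take (20,21).
Selected 5 broadcasts.

5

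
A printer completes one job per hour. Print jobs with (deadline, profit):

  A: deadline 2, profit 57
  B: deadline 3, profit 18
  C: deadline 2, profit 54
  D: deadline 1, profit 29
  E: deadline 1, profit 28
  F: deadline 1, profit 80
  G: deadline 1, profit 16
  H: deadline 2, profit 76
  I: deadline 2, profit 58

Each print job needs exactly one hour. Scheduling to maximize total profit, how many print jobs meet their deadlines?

3

Take jobs in profit order; each goes to the latest open slot no later than its deadline.
By profit: F(d1,80), H(d2,76), I(d2,58), A(d2,57), C(d2,54), D(d1,29), E(d1,28), B(d3,18), G(d1,16)
F→slot 1; H→slot 2; I skipped; A skipped; C skipped; D skipped; E skipped; B→slot 3; G skipped.
3 of 9 scheduled.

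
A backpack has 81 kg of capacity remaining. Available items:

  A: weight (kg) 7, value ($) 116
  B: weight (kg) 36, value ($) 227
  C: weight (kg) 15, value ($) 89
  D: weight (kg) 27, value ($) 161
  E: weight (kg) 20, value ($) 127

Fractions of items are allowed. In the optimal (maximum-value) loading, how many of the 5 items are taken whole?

3

Greedy by value/weight ratio, highest first.
Ratios (sorted): A 16.57, E 6.35, B 6.31, D 5.96, C 5.93
take A (7 @ 116); take E (20 @ 127); take B (36 @ 227); take 18/27 of D → 107.33. Capacity used 81/81.
3 item(s) taken whole; one partial (take 18/27 of D).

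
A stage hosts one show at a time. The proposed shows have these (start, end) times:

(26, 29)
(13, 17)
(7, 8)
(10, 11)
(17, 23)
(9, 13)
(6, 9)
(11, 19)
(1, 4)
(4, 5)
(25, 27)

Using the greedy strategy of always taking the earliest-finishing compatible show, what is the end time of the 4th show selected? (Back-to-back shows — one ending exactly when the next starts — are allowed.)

11

Order by finish time; keep every interval that doesn't clash with the previous kept one.
By end time: (1,4), (4,5), (7,8), (6,9), (10,11), (9,13), (13,17), (11,19), (17,23), (25,27), (26,29).
Pick (1,4); next start ≥ 4 → (4,5); next start ≥ 5 → (7,8); next start ≥ 8 → (10,11); next start ≥ 11 → (13,17); next start ≥ 17 → (17,23); next start ≥ 23 → (25,27).
Selected: (1,4) (4,5) (7,8) (10,11) (13,17) (17,23) (25,27)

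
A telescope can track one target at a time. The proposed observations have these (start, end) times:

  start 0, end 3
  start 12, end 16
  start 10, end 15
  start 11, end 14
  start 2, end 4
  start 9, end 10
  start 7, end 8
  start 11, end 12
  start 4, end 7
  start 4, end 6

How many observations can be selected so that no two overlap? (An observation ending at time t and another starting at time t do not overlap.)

Sorted by end: (0,3)  (2,4)  (4,6)  (4,7)  (7,8)  (9,10)  (11,12)  (11,14)  (10,15)  (12,16)
take (0,3); take (4,6); take (7,8); take (9,10); take (11,12); skip (11,14); take (12,16).
Selected 6 observations.

6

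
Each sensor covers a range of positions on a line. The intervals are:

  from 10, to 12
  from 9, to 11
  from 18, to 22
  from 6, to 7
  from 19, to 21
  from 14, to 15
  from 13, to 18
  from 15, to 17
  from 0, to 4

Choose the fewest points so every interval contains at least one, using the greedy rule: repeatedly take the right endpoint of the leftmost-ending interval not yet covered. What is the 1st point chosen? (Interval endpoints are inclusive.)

4

Sort by right endpoint; whenever an interval is uncovered, place a point at its right end.
Sorted: [0,4] [6,7] [9,11] [10,12] [14,15] [15,17] [13,18] [19,21] [18,22]
{[0,4]} hit by 4; {[6,7]} hit by 7; {[9,11],[10,12]} hit by 11; {[14,15],[15,17],[13,18]} hit by 15; {[19,21],[18,22]} hit by 21.
Points: 4, 7, 11, 15, 21 (5 total).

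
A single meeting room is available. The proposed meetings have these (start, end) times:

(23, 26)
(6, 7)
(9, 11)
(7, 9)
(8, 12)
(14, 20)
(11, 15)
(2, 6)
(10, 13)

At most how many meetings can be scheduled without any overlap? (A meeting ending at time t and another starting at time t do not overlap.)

6

By end time: (2,6), (6,7), (7,9), (9,11), (8,12), (10,13), (11,15), (14,20), (23,26).
Pick (2,6); next start ≥ 6 → (6,7); next start ≥ 7 → (7,9); next start ≥ 9 → (9,11); next start ≥ 11 → (11,15); next start ≥ 15 → (23,26).
Selected 6 meetings.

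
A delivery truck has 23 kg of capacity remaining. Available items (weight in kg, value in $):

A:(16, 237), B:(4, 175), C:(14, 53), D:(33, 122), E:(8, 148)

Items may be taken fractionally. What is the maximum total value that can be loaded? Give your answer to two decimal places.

Sort by value per unit weight and fill in that order.
Ratios (sorted): B 43.75, E 18.50, A 14.81, C 3.79, D 3.70
take B (4 @ 175); take E (8 @ 148); take 11/16 of A → 162.94. Capacity used 23/23.
Total value = 485.94

485.94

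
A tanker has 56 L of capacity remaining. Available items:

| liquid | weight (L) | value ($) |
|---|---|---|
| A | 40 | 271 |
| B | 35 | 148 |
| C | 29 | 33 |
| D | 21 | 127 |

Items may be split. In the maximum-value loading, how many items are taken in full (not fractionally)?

Greedy by value/weight ratio, highest first.
Order: A (271/40=6.78) > D (127/21=6.05) > B (148/35=4.23) > C (33/29=1.14)
Fill: take A (40 @ 271) → take 16/21 of D → 96.76; 56/56 used.
1 item(s) taken whole; one partial (take 16/21 of D).

1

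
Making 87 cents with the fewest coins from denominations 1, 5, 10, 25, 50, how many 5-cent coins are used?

0

87 − 1×50→37 − 1×25→12 − 1×10→2 − 2×1→0
Count of 5: 0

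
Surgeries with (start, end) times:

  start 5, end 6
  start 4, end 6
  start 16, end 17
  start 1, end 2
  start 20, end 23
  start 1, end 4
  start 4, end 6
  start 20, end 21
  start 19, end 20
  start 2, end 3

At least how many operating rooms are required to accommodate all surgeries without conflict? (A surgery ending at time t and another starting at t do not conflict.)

starts: [1, 1, 2, 4, 4, 5, 16, 19, 20, 20]
ends:   [2, 3, 4, 6, 6, 6, 17, 20, 21, 23]
s1→1 s1→2 e2→1 s2→2 e3→1 e4→0 s4→1 s4→2 s5→3  — peak 3.

3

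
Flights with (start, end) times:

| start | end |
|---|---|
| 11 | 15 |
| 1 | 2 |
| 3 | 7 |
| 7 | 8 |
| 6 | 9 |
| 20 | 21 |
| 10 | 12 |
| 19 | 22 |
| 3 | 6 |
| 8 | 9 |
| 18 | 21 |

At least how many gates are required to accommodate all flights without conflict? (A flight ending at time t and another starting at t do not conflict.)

The answer is the maximum number of intervals overlapping at any instant.
starts: [1, 3, 3, 6, 7, 8, 10, 11, 18, 19, 20]
ends:   [2, 6, 7, 8, 9, 9, 12, 15, 21, 21, 22]
s1→1 e2→0 s3→1 s3→2 e6→1 s6→2 e7→1 s7→2 e8→1 s8→2 e9→1 e9→0 s10→1 s11→2 e12→1 e15→0 s18→1 s19→2 s20→3  — peak 3.

3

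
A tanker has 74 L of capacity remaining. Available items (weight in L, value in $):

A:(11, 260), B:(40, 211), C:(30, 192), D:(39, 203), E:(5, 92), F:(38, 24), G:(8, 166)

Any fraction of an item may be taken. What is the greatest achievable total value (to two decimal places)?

815.50

Sort by value per unit weight and fill in that order.
Ratios (sorted): A 23.64, G 20.75, E 18.40, C 6.40, B 5.28, D 5.21, F 0.63
take A (11 @ 260); take G (8 @ 166); take E (5 @ 92); take C (30 @ 192); take 20/40 of B → 105.50. Capacity used 74/74.
Total value = 815.50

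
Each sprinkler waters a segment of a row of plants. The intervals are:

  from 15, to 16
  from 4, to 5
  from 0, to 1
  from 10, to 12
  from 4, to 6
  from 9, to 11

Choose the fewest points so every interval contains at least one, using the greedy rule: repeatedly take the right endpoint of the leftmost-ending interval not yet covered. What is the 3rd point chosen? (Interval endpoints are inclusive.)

11

Process intervals by earliest right end; each time one isn't hit yet, stab at its right endpoint.
Sorted: [0,1] [4,5] [4,6] [9,11] [10,12] [15,16]
{[0,1]} hit by 1; {[4,5],[4,6]} hit by 5; {[9,11],[10,12]} hit by 11; {[15,16]} hit by 16.
Points: 1, 5, 11, 16 (4 total).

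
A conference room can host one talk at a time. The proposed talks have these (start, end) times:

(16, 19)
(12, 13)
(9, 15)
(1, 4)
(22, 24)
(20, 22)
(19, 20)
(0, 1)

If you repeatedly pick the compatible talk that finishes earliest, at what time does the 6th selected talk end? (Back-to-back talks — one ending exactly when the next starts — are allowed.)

22

Sort by end time and greedily take each interval whose start is ≥ the last chosen end.
By end time: (0,1), (1,4), (12,13), (9,15), (16,19), (19,20), (20,22), (22,24).
Pick (0,1); next start ≥ 1 → (1,4); next start ≥ 4 → (12,13); next start ≥ 13 → (16,19); next start ≥ 19 → (19,20); next start ≥ 20 → (20,22); next start ≥ 22 → (22,24).
Selected: (0,1) (1,4) (12,13) (16,19) (19,20) (20,22) (22,24)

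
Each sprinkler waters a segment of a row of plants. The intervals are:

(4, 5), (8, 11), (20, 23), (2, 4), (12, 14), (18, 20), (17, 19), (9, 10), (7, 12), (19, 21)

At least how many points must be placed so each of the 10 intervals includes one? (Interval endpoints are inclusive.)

Process intervals by earliest right end; each time one isn't hit yet, stab at its right endpoint.
By right end: [2,4]  [4,5]  [9,10]  [8,11]  [7,12]  [12,14]  [17,19]  [18,20]  [19,21]  [20,23]
[2,4] uncovered → point at 4; [9,10] uncovered → point at 10; [12,14] uncovered → point at 14; [17,19] uncovered → point at 19; [20,23] uncovered → point at 23.
Points: 4, 10, 14, 19, 23 (5 total).

5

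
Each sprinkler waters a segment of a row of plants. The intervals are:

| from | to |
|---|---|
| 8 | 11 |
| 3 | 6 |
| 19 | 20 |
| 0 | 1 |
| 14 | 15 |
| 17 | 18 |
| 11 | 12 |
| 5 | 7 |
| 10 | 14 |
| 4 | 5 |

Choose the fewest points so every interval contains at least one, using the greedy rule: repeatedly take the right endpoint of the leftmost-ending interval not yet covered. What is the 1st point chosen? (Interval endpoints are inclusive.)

1

Process intervals by earliest right end; each time one isn't hit yet, stab at its right endpoint.
By right end: [0,1]  [4,5]  [3,6]  [5,7]  [8,11]  [11,12]  [10,14]  [14,15]  [17,18]  [19,20]
[0,1] uncovered → point at 1; [4,5] uncovered → point at 5; [8,11] uncovered → point at 11; [14,15] uncovered → point at 15; [17,18] uncovered → point at 18; [19,20] uncovered → point at 20.
Points: 1, 5, 11, 15, 18, 20 (6 total).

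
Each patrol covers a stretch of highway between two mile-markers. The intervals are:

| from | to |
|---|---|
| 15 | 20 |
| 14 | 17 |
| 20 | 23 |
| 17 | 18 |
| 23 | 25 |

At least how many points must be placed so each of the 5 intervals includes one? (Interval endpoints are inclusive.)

2

Process intervals by earliest right end; each time one isn't hit yet, stab at its right endpoint.
Sorted: [14,17] [17,18] [15,20] [20,23] [23,25]
{[14,17],[17,18],[15,20]} hit by 17; {[20,23],[23,25]} hit by 23.
Points: 17, 23 (2 total).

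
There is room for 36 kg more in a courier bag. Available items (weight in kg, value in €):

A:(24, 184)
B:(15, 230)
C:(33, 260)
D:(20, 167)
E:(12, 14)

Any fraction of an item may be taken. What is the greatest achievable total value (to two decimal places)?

404.88

Greedy by value/weight ratio, highest first.
Order: B (230/15=15.33) > D (167/20=8.35) > C (260/33=7.88) > A (184/24=7.67) > E (14/12=1.17)
Fill: take B (15 @ 230) → take D (20 @ 167) → take 1/33 of C → 7.88; 36/36 used.
Total value = 404.88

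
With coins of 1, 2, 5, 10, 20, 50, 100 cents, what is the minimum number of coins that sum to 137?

5

Use the largest denomination that fits, subtract, and repeat.
137 − 1×100→37 − 1×20→17 − 1×10→7 − 1×5→2 − 1×2→0
Total coins = 1 + 1 + 1 + 1 + 1 = 5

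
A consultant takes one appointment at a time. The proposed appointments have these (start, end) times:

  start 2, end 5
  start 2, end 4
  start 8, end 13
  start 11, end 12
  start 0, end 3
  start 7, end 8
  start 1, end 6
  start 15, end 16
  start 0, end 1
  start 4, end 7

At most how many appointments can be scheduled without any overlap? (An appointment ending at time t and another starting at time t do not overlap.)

6

Order by finish time; keep every interval that doesn't clash with the previous kept one.
By end time: (0,1), (0,3), (2,4), (2,5), (1,6), (4,7), (7,8), (11,12), (8,13), (15,16).
Pick (0,1); next start ≥ 1 → (2,4); next start ≥ 4 → (4,7); next start ≥ 7 → (7,8); next start ≥ 8 → (11,12); next start ≥ 12 → (15,16).
Selected 6 appointments.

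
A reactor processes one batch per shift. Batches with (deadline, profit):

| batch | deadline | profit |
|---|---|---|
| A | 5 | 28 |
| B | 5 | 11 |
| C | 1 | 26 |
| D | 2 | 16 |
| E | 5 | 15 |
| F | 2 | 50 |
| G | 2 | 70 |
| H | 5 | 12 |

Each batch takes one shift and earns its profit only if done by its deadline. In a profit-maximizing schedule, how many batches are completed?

5

Sort by profit descending; place each in the latest free slot ≤ its deadline.
Profit order: G=70 F=50 A=28 C=26 D=16 E=15 H=12 B=11
Assign: G→slot 2, F→slot 1, A→slot 5, C skipped, D skipped, E→slot 4, H→slot 3, B skipped.
Slots: [1:F] [2:G] [3:H] [4:E] [5:A]
5 of 8 scheduled.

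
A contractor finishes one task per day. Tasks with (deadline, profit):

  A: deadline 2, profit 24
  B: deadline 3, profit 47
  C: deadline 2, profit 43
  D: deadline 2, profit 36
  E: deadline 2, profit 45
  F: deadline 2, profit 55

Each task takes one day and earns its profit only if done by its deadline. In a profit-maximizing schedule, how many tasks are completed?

Sort by profit descending; place each in the latest free slot ≤ its deadline.
Profit order: F=55 B=47 E=45 C=43 D=36 A=24
Assign: F→slot 2, B→slot 3, E→slot 1, C skipped, D skipped, A skipped.
Slots: [1:E] [2:F] [3:B]
3 of 6 scheduled.

3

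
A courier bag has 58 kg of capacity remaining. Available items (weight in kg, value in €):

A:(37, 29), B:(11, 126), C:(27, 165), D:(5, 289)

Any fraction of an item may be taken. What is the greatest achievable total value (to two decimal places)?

591.76

Ratios (sorted): D 57.80, B 11.45, C 6.11, A 0.78
take D (5 @ 289); take B (11 @ 126); take C (27 @ 165); take 15/37 of A → 11.76. Capacity used 58/58.
Total value = 591.76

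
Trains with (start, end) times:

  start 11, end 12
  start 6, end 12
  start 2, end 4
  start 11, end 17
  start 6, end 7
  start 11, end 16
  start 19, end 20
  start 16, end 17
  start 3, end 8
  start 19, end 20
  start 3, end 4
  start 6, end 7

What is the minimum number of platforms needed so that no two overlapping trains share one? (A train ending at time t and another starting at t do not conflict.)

4

The answer is the maximum number of intervals overlapping at any instant.
Events (time:±→running): 2:+→1 3:+→2 3:+→3 4:-→2 4:-→1 6:+→2 6:+→3 6:+→4 … peak 4.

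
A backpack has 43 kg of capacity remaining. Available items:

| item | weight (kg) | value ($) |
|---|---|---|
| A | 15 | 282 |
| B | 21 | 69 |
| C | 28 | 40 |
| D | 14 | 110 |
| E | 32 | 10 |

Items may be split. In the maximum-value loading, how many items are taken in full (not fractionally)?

Sort by value per unit weight and fill in that order.
Ratios (sorted): A 18.80, D 7.86, B 3.29, C 1.43, E 0.31
take A (15 @ 282); take D (14 @ 110); take 14/21 of B → 46.00. Capacity used 43/43.
2 item(s) taken whole; one partial (take 14/21 of B).

2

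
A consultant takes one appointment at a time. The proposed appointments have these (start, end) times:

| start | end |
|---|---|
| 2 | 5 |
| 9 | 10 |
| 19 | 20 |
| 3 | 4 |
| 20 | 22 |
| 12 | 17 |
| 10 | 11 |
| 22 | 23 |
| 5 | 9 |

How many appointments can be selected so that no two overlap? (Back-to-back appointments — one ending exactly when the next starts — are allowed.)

8

Sorted by end: (3,4)  (2,5)  (5,9)  (9,10)  (10,11)  (12,17)  (19,20)  (20,22)  (22,23)
take (3,4); take (5,9); take (9,10); take (10,11); take (12,17); take (19,20); take (20,22); take (22,23).
Selected 8 appointments.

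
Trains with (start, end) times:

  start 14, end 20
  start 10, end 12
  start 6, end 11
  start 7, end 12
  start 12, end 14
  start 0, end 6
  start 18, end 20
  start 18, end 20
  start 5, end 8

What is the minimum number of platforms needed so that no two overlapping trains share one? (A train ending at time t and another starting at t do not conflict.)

3

starts: [0, 5, 6, 7, 10, 12, 14, 18, 18]
ends:   [6, 8, 11, 12, 12, 14, 20, 20, 20]
s0→1 s5→2 e6→1 s6→2 s7→3  — peak 3.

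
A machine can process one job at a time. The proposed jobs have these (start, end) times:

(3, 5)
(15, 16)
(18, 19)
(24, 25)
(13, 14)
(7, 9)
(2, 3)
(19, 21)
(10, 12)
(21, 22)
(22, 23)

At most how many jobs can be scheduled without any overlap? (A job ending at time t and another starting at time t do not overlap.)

Sort by end time and greedily take each interval whose start is ≥ the last chosen end.
Sorted by end: (2,3)  (3,5)  (7,9)  (10,12)  (13,14)  (15,16)  (18,19)  (19,21)  (21,22)  (22,23)  (24,25)
take (2,3); take (3,5); take (7,9); take (10,12); take (13,14); take (15,16); take (18,19); take (19,21); take (21,22); take (22,23); take (24,25).
Selected 11 jobs.

11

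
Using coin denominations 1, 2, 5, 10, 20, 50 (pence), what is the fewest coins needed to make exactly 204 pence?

6

Use the largest denomination that fits, subtract, and repeat.
204 − 4×50→4 − 2×2→0
Total coins = 4 + 2 = 6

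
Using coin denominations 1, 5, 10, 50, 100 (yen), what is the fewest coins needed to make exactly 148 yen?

9

Use the largest denomination that fits, subtract, and repeat.
148 − 1×100→48 − 4×10→8 − 1×5→3 − 3×1→0
Total coins = 1 + 4 + 1 + 3 = 9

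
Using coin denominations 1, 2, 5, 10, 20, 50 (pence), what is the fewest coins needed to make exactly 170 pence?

170 − 3×50→20 − 1×20→0
Total coins = 3 + 1 = 4

4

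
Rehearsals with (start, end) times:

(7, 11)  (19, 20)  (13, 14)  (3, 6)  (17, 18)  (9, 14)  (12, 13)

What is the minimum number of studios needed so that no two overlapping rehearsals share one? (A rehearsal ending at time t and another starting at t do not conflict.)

Events (time:±→running): 3:+→1 6:-→0 7:+→1 9:+→2 … peak 2.

2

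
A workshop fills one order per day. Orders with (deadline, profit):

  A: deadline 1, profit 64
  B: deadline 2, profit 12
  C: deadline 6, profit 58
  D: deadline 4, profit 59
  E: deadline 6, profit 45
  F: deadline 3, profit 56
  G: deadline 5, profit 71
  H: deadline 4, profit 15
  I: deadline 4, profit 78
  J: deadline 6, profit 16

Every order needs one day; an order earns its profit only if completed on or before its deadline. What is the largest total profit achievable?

386

Take jobs in profit order; each goes to the latest open slot no later than its deadline.
Profit order: I=78 G=71 A=64 D=59 C=58 F=56 E=45 J=16 H=15 B=12
Assign: I→slot 4, G→slot 5, A→slot 1, D→slot 3, C→slot 6, F→slot 2, E skipped, J skipped, H skipped, B skipped.
Slots: [1:A] [2:F] [3:D] [4:I] [5:G] [6:C]
Profit = 64 + 56 + 59 + 78 + 71 + 58 = 386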